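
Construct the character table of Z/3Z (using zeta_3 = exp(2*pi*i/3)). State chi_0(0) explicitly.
Character table of Z/3Z (irreps indexed chi_0,...,chi_2 with chi_k(m) = zeta_3^(k*m), zeta_3 = exp(2*pi*i/3)):
  irrep \ class  {0} (size 1)  {1} (size 1)    {2} (size 1)  
  chi_0          1             1               1             
  chi_1          1             exp(2*I*pi/3)   exp(-2*I*pi/3)
  chi_2          1             exp(-2*I*pi/3)  exp(2*I*pi/3) 

Spot check: chi_0(0) = zeta_3^(0*0) = zeta_3^0 = 1.

Reasoning: Z/3Z is abelian, so all 3 irreducible complex representations are 1-dimensional. They are given by chi_k(m) = zeta_3^(k*m) for k = 0,...,2. Row orthogonality: sum_m chi_k(m) conj(chi_l(m)) = 3 * [k = l].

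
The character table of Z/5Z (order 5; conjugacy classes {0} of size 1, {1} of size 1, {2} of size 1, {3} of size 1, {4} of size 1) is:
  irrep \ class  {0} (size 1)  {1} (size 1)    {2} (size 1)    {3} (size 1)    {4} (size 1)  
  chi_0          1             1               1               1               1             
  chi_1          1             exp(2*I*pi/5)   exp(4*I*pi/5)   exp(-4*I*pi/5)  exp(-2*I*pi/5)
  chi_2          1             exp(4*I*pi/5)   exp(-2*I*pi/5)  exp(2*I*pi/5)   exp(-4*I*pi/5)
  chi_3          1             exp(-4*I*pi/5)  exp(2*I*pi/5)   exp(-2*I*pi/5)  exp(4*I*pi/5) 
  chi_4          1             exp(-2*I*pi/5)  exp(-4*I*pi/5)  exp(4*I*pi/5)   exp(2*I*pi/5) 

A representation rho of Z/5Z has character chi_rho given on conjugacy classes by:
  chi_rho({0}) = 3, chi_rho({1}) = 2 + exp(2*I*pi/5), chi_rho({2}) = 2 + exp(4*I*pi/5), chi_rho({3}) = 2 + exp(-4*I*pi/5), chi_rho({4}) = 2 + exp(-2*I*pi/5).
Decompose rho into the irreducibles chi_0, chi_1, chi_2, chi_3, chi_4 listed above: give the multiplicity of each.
Multiplicities: chi_0: 2, chi_1: 1, chi_2: 0, chi_3: 0, chi_4: 0.

Solution. Use <chi_rho, chi> = (1/|G|) sum_C |C| * chi_rho(C) * conj(chi(C)) with |G| = 5 for each irreducible chi in the table:
  <chi_rho, chi_0> = (1/5)[1*(3)*conj(1) + 1*(2 + exp(2*I*pi/5))*conj(1) + 1*(2 + exp(4*I*pi/5))*conj(1) + 1*(2 + exp(-4*I*pi/5))*conj(1) + 1*(2 + exp(-2*I*pi/5))*conj(1)]
      = (1/5)[(3) + (2 + exp(2*I*pi/5)) + (2 + exp(4*I*pi/5)) + (2 + exp(-4*I*pi/5)) + (2 + exp(-2*I*pi/5))] = 10/5 = 2
  <chi_rho, chi_1> = (1/5)[1*(3)*conj(1) + 1*(2 + exp(2*I*pi/5))*conj(exp(2*I*pi/5)) + 1*(2 + exp(4*I*pi/5))*conj(exp(4*I*pi/5)) + 1*(2 + exp(-4*I*pi/5))*conj(exp(-4*I*pi/5)) + 1*(2 + exp(-2*I*pi/5))*conj(exp(-2*I*pi/5))]
      = (1/5)[(3) + (1 + 2*exp(-2*I*pi/5)) + (1 + 2*exp(-4*I*pi/5)) + (1 + 2*exp(4*I*pi/5)) + (1 + 2*exp(2*I*pi/5))] = 5/5 = 1
  <chi_rho, chi_2> = (1/5)[1*(3)*conj(1) + 1*(2 + exp(2*I*pi/5))*conj(exp(4*I*pi/5)) + 1*(2 + exp(4*I*pi/5))*conj(exp(-2*I*pi/5)) + 1*(2 + exp(-4*I*pi/5))*conj(exp(2*I*pi/5)) + 1*(2 + exp(-2*I*pi/5))*conj(exp(-4*I*pi/5))]
      = (1/5)[(3) + (2*exp(-4*I*pi/5) + exp(-2*I*pi/5)) + (exp(-4*I*pi/5) + 2*exp(2*I*pi/5)) + (2*exp(-2*I*pi/5) + exp(4*I*pi/5)) + (exp(2*I*pi/5) + 2*exp(4*I*pi/5))] = 0/5 = 0
  <chi_rho, chi_3> = (1/5)[1*(3)*conj(1) + 1*(2 + exp(2*I*pi/5))*conj(exp(-4*I*pi/5)) + 1*(2 + exp(4*I*pi/5))*conj(exp(2*I*pi/5)) + 1*(2 + exp(-4*I*pi/5))*conj(exp(-2*I*pi/5)) + 1*(2 + exp(-2*I*pi/5))*conj(exp(4*I*pi/5))]
      = (1/5)[(3) + (exp(-4*I*pi/5) + 2*exp(4*I*pi/5)) + (2*exp(-2*I*pi/5) + exp(2*I*pi/5)) + (exp(-2*I*pi/5) + 2*exp(2*I*pi/5)) + (2*exp(-4*I*pi/5) + exp(4*I*pi/5))] = 0/5 = 0
  <chi_rho, chi_4> = (1/5)[1*(3)*conj(1) + 1*(2 + exp(2*I*pi/5))*conj(exp(-2*I*pi/5)) + 1*(2 + exp(4*I*pi/5))*conj(exp(-4*I*pi/5)) + 1*(2 + exp(-4*I*pi/5))*conj(exp(4*I*pi/5)) + 1*(2 + exp(-2*I*pi/5))*conj(exp(2*I*pi/5))]
      = (1/5)[(3) + (exp(4*I*pi/5) + 2*exp(2*I*pi/5)) + (exp(-2*I*pi/5) + 2*exp(4*I*pi/5)) + (2*exp(-4*I*pi/5) + exp(2*I*pi/5)) + (2*exp(-2*I*pi/5) + exp(-4*I*pi/5))] = 0/5 = 0
(Exp terms are combined using exp(i*s)*conj(exp(i*t)) = exp(i*(s-t)), and sums of them are collapsed using the identity that for every m > 1 the m distinct m-th roots of unity sum to 0, e.g. 1 + exp(2*I*pi/3) + exp(-2*I*pi/3) = 0.)
Dimension check: dim(rho) = sum (mult * dim) = 2*1 + 1*1 + 0*1 + 0*1 + 0*1 = 3 = chi_rho(e) = 3.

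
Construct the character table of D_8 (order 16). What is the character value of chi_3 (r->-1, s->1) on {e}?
Conjugacy classes: {e} of size 1, {r^4} of size 1, {r^1, r^7} of size 2, {r^2, r^6} of size 2, {r^3, r^5} of size 2, {s, sr^2, ...} of size 4, {sr, sr^3, ...} of size 4.
Character table:
  irrep \ class              {e} (size 1)  {r^4} (size 1)  {r^1, r^7} (size 2)  {r^2, r^6} (size 2)  {r^3, r^5} (size 2)  {s, sr^2, ...} (size 4)  {sr, sr^3, ...} (size 4)
  chi_1 (triv)               1             1               1                    1                    1                    1                        1                       
  chi_2 (sign: r->1, s->-1)  1             1               1                    1                    1                    -1                       -1                      
  chi_3 (r->-1, s->1)        1             1               -1                   1                    -1                   1                        -1                      
  chi_4 (r->-1, s->-1)       1             1               -1                   1                    -1                   -1                       1                       
  chi_5 (2d, j=1)            2             -2              sqrt(2)              0                    -sqrt(2)             0                        0                       
  chi_6 (2d, j=2)            2             2               0                    -2                   0                    0                        0                       
  chi_7 (2d, j=3)            2             -2              -sqrt(2)             0                    sqrt(2)              0                        0                       

Spot check: chi_3 (r->-1, s->1) on {e} = 1.

D_8 has order 2*8 = 16 with 7 conjugacy classes, hence 7 irreducibles. Sum of squared dims 1 + 1 + 1 + 1 + 4 + 4 + 4 = 16 = |G|. Linear characters come from the abelianisation; the 2-dimensional irreps have character r^k -> 2*cos(2*pi*j*k/8), reflections -> 0.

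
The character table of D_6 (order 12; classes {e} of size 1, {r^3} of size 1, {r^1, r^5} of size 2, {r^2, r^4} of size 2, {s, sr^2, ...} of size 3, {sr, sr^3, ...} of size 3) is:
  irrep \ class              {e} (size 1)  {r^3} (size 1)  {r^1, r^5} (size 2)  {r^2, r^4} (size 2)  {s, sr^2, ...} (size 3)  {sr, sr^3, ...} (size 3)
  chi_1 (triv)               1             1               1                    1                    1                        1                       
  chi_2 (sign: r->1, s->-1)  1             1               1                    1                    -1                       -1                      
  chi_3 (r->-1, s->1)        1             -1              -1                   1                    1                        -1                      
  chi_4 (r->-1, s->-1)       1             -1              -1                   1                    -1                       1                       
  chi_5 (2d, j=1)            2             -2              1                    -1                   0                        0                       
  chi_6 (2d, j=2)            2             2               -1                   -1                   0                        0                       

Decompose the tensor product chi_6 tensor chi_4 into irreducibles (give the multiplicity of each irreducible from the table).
chi_6 tensor chi_4 = chi_5 (all other irreducibles have multiplicity 0).

Details: The character of a tensor product is the pointwise product (chi_6 * chi_4)(C) = chi_6(C) * chi_4(C):
  {e}: (2)*(1), {r^3}: (2)*(-1), {r^1, r^5}: (-1)*(-1), {r^2, r^4}: (-1)*(1), {s, sr^2, ...}: (0)*(-1), {sr, sr^3, ...}: (0)*(1)
so (chi_6 * chi_4) takes values
  {e} -> 2, {r^3} -> -2, {r^1, r^5} -> 1, {r^2, r^4} -> -1, {s, sr^2, ...} -> 0, {sr, sr^3, ...} -> 0.
Now take the inner product of this character with each irreducible chi from the table, <chi_6*chi_4, chi> = (1/12) sum_C |C| (chi_6*chi_4)(C) conj(chi(C)):
  <chi_6*chi_4, chi_1> = (1/12)[1*(2)*conj(1) + 1*(-2)*conj(1) + 2*(1)*conj(1) + 2*(-1)*conj(1) + 3*(0)*conj(1) + 3*(0)*conj(1)]
      = (1/12)[(2) + (-2) + (2) + (-2) + (0) + (0)] = 0/12 = 0
  <chi_6*chi_4, chi_2> = (1/12)[1*(2)*conj(1) + 1*(-2)*conj(1) + 2*(1)*conj(1) + 2*(-1)*conj(1) + 3*(0)*conj(-1) + 3*(0)*conj(-1)]
      = (1/12)[(2) + (-2) + (2) + (-2) + (0) + (0)] = 0/12 = 0
  <chi_6*chi_4, chi_3> = (1/12)[1*(2)*conj(1) + 1*(-2)*conj(-1) + 2*(1)*conj(-1) + 2*(-1)*conj(1) + 3*(0)*conj(1) + 3*(0)*conj(-1)]
      = (1/12)[(2) + (2) + (-2) + (-2) + (0) + (0)] = 0/12 = 0
  <chi_6*chi_4, chi_4> = (1/12)[1*(2)*conj(1) + 1*(-2)*conj(-1) + 2*(1)*conj(-1) + 2*(-1)*conj(1) + 3*(0)*conj(-1) + 3*(0)*conj(1)]
      = (1/12)[(2) + (2) + (-2) + (-2) + (0) + (0)] = 0/12 = 0
  <chi_6*chi_4, chi_5> = (1/12)[1*(2)*conj(2) + 1*(-2)*conj(-2) + 2*(1)*conj(1) + 2*(-1)*conj(-1) + 3*(0)*conj(0) + 3*(0)*conj(0)]
      = (1/12)[(4) + (4) + (2) + (2) + (0) + (0)] = 12/12 = 1
  <chi_6*chi_4, chi_6> = (1/12)[1*(2)*conj(2) + 1*(-2)*conj(2) + 2*(1)*conj(-1) + 2*(-1)*conj(-1) + 3*(0)*conj(0) + 3*(0)*conj(0)]
      = (1/12)[(4) + (-4) + (-2) + (2) + (0) + (0)] = 0/12 = 0
Hence the multiplicities are chi_5: 1. Dimension check: dim(chi_6)*dim(chi_4) = 2*1 = 2 and sum (mult * dim) = 1*2 = 2.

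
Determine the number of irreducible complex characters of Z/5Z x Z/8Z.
40

Justification: The number of irreducible complex representations of a finite group equals its number of conjugacy classes. Z/5Z x Z/8Z is abelian of order 40, so every element is its own conjugacy class: 40 classes, so Z/5Z x Z/8Z (order 40) has exactly 40 irreducible complex representations.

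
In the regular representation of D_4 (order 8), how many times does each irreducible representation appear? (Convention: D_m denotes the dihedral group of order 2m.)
Each irreducible V_i of dimension d_i appears with multiplicity d_i, i.e. rho_reg = (direct sum over all irreducibles V_i) d_i V_i. The irreducible dimensions for D_4 are 1, 1, 1, 1, 2: 4 irreducibles of dimension 1, each with multiplicity 1; 1 irreducible of dimension 2, with multiplicity 2. Total dimension 4*1*1 + 1*2*2 = 8 = |G|.

Solution. General theorem: in the regular representation of a finite group G, each irreducible appears with multiplicity equal to its dimension. Check: dim(rho_reg) = sum d_i^2 = 1 + 1 + 1 + 1 + 4 = 8 = |G|.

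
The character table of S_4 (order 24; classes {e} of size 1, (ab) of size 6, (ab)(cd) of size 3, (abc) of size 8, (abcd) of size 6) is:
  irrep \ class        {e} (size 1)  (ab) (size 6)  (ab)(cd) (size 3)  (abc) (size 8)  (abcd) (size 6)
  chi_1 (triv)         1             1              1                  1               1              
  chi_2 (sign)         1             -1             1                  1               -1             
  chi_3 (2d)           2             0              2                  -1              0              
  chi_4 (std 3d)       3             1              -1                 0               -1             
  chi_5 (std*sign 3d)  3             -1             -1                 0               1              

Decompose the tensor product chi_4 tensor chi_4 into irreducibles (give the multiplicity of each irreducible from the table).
chi_4 tensor chi_4 = chi_1 + chi_3 + chi_4 + chi_5 (all other irreducibles have multiplicity 0).

The character of a tensor product is the pointwise product (chi_4 * chi_4)(C) = chi_4(C) * chi_4(C):
  {e}: (3)*(3), (ab): (1)*(1), (ab)(cd): (-1)*(-1), (abc): (0)*(0), (abcd): (-1)*(-1)
so (chi_4 * chi_4) takes values
  {e} -> 9, (ab) -> 1, (ab)(cd) -> 1, (abc) -> 0, (abcd) -> 1.
Now take the inner product of this character with each irreducible chi from the table, <chi_4*chi_4, chi> = (1/24) sum_C |C| (chi_4*chi_4)(C) conj(chi(C)):
  <chi_4*chi_4, chi_1> = (1/24)[1*(9)*conj(1) + 6*(1)*conj(1) + 3*(1)*conj(1) + 8*(0)*conj(1) + 6*(1)*conj(1)]
      = (1/24)[(9) + (6) + (3) + (0) + (6)] = 24/24 = 1
  <chi_4*chi_4, chi_2> = (1/24)[1*(9)*conj(1) + 6*(1)*conj(-1) + 3*(1)*conj(1) + 8*(0)*conj(1) + 6*(1)*conj(-1)]
      = (1/24)[(9) + (-6) + (3) + (0) + (-6)] = 0/24 = 0
  <chi_4*chi_4, chi_3> = (1/24)[1*(9)*conj(2) + 6*(1)*conj(0) + 3*(1)*conj(2) + 8*(0)*conj(-1) + 6*(1)*conj(0)]
      = (1/24)[(18) + (0) + (6) + (0) + (0)] = 24/24 = 1
  <chi_4*chi_4, chi_4> = (1/24)[1*(9)*conj(3) + 6*(1)*conj(1) + 3*(1)*conj(-1) + 8*(0)*conj(0) + 6*(1)*conj(-1)]
      = (1/24)[(27) + (6) + (-3) + (0) + (-6)] = 24/24 = 1
  <chi_4*chi_4, chi_5> = (1/24)[1*(9)*conj(3) + 6*(1)*conj(-1) + 3*(1)*conj(-1) + 8*(0)*conj(0) + 6*(1)*conj(1)]
      = (1/24)[(27) + (-6) + (-3) + (0) + (6)] = 24/24 = 1
Hence the multiplicities are chi_1: 1, chi_3: 1, chi_4: 1, chi_5: 1. Dimension check: dim(chi_4)*dim(chi_4) = 3*3 = 9 and sum (mult * dim) = 1*1 + 1*2 + 1*3 + 1*3 = 9.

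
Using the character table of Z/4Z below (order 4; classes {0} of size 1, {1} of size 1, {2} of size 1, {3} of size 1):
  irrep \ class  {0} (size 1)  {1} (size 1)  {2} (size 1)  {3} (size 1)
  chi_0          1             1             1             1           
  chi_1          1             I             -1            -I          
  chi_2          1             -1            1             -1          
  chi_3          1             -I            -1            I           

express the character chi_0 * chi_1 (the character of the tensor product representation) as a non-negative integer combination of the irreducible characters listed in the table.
chi_0 tensor chi_1 = chi_1 (all other irreducibles have multiplicity 0).

Proof sketch: The character of a tensor product is the pointwise product (chi_0 * chi_1)(C) = chi_0(C) * chi_1(C):
  {0}: (1)*(1), {1}: (1)*(I), {2}: (1)*(-1), {3}: (1)*(-I)
so (chi_0 * chi_1) takes values
  {0} -> 1, {1} -> I, {2} -> -1, {3} -> -I.
Now take the inner product of this character with each irreducible chi from the table, <chi_0*chi_1, chi> = (1/4) sum_C |C| (chi_0*chi_1)(C) conj(chi(C)):
  <chi_0*chi_1, chi_0> = (1/4)[1*(1)*conj(1) + 1*(I)*conj(1) + 1*(-1)*conj(1) + 1*(-I)*conj(1)]
      = (1/4)[(1) + (I) + (-1) + (-I)] = 0/4 = 0
  <chi_0*chi_1, chi_1> = (1/4)[1*(1)*conj(1) + 1*(I)*conj(I) + 1*(-1)*conj(-1) + 1*(-I)*conj(-I)]
      = (1/4)[(1) + (1) + (1) + (1)] = 4/4 = 1
  <chi_0*chi_1, chi_2> = (1/4)[1*(1)*conj(1) + 1*(I)*conj(-1) + 1*(-1)*conj(1) + 1*(-I)*conj(-1)]
      = (1/4)[(1) + (-I) + (-1) + (I)] = 0/4 = 0
  <chi_0*chi_1, chi_3> = (1/4)[1*(1)*conj(1) + 1*(I)*conj(-I) + 1*(-1)*conj(-1) + 1*(-I)*conj(I)]
      = (1/4)[(1) + (-1) + (1) + (-1)] = 0/4 = 0
(Exp terms are combined using exp(i*s)*conj(exp(i*t)) = exp(i*(s-t)), and sums of them are collapsed using the identity that for every m > 1 the m distinct m-th roots of unity sum to 0, e.g. 1 + exp(2*I*pi/3) + exp(-2*I*pi/3) = 0.)
Hence the multiplicities are chi_1: 1. Dimension check: dim(chi_0)*dim(chi_1) = 1*1 = 1 and sum (mult * dim) = 1*1 = 1.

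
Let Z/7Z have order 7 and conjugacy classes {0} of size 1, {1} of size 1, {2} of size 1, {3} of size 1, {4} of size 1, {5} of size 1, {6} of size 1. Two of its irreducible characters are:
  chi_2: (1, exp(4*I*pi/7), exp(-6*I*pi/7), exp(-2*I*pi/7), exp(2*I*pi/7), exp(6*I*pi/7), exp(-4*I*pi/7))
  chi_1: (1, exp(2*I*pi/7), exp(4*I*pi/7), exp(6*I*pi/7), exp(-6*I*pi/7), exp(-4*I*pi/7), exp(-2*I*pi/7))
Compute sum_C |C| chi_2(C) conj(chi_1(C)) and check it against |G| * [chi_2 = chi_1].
Sum = 0; so <chi_2, chi_1> = 0 (distinct irreducibles are orthogonal).

Working: Compute term by term over conjugacy classes (|C| * chi_2(C) * conj(chi_1(C))):
  1*(1)*conj(1) + 1*(exp(4*I*pi/7))*conj(exp(2*I*pi/7)) + 1*(exp(-6*I*pi/7))*conj(exp(4*I*pi/7)) + 1*(exp(-2*I*pi/7))*conj(exp(6*I*pi/7)) + 1*(exp(2*I*pi/7))*conj(exp(-6*I*pi/7)) + 1*(exp(6*I*pi/7))*conj(exp(-4*I*pi/7)) + 1*(exp(-4*I*pi/7))*conj(exp(-2*I*pi/7))
  = (1) + (exp(2*I*pi/7)) + (exp(4*I*pi/7)) + (exp(6*I*pi/7)) + (exp(-6*I*pi/7)) + (exp(-4*I*pi/7)) + (exp(-2*I*pi/7))
  = 0.
(Exp terms are combined using exp(i*s)*conj(exp(i*t)) = exp(i*(s-t)), and sums of them are collapsed using the identity that for every m > 1 the m distinct m-th roots of unity sum to 0, e.g. 1 + exp(2*I*pi/3) + exp(-2*I*pi/3) = 0.)
Dividing by |G| = 7 gives 0/7 = 0, matching the row-orthogonality relation <chi_2, chi_1> = [chi_2 = chi_1].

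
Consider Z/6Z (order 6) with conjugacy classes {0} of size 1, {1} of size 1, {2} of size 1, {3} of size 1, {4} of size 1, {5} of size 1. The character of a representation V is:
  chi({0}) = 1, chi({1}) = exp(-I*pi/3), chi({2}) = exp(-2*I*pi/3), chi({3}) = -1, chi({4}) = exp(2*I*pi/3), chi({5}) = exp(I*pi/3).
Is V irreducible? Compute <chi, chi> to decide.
Irreducible: <chi, chi> = 1.

Explanation: <chi, chi> = (1/|G|) sum_C |C| * |chi(C)|^2 = (1/6)[1*|1|^2 + 1*|exp(-I*pi/3)|^2 + 1*|exp(-2*I*pi/3)|^2 + 1*|-1|^2 + 1*|exp(2*I*pi/3)|^2 + 1*|exp(I*pi/3)|^2]
  = (1/6)[(1) + (1) + (1) + (1) + (1) + (1)] = 6/6 = 1.
(Exp terms are combined using exp(i*s)*conj(exp(i*t)) = exp(i*(s-t)), and sums of them are collapsed using the identity that for every m > 1 the m distinct m-th roots of unity sum to 0, e.g. 1 + exp(2*I*pi/3) + exp(-2*I*pi/3) = 0.)
A character is irreducible iff <chi, chi> = 1, so this representation is irreducible.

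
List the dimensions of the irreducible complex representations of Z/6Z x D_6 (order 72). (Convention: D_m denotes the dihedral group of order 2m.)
Dimensions: 1, 1, 1, 1, 1, 1, 1, 1, 1, 1, 1, 1, 1, 1, 1, 1, 1, 1, 1, 1, 1, 1, 1, 1, 2, 2, 2, 2, 2, 2, 2, 2, 2, 2, 2, 2

Explanation: There are 36 irreducibles (= number of conjugacy classes). Their dimensions d_i satisfy sum d_i^2 = |G| = 72: 1 + 1 + 1 + 1 + 1 + 1 + 1 + 1 + 1 + 1 + 1 + 1 + 1 + 1 + 1 + 1 + 1 + 1 + 1 + 1 + 1 + 1 + 1 + 1 + 4 + 4 + 4 + 4 + 4 + 4 + 4 + 4 + 4 + 4 + 4 + 4 = 72. (For the product with Z/6Z: each of the 6 1-dim characters of Z/6Z tensors with each irrep of D_6, giving 6 copies of each D_6-dimension.)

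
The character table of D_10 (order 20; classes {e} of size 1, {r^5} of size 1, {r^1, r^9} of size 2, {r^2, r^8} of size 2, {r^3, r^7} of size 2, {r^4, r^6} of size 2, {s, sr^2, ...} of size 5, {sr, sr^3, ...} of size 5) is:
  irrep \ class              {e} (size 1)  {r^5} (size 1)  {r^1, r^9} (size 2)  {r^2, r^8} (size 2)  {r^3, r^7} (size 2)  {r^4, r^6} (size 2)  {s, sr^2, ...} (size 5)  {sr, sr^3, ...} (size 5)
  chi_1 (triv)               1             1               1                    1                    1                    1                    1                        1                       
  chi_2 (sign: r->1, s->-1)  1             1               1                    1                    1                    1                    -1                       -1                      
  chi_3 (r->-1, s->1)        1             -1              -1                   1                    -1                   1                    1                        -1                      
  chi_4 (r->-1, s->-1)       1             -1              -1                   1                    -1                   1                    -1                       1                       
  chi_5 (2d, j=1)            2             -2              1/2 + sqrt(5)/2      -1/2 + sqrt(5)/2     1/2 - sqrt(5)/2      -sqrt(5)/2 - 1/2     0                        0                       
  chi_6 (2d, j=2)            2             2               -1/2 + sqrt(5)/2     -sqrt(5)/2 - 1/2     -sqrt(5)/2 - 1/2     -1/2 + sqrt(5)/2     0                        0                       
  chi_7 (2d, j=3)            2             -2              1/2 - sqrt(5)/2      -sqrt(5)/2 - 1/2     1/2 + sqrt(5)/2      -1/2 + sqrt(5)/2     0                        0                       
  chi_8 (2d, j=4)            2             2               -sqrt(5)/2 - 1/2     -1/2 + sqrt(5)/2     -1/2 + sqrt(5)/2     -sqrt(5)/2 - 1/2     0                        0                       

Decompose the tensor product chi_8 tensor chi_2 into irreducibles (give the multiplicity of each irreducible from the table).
chi_8 tensor chi_2 = chi_8 (all other irreducibles have multiplicity 0).

Reasoning: The character of a tensor product is the pointwise product (chi_8 * chi_2)(C) = chi_8(C) * chi_2(C):
  {e}: (2)*(1), {r^5}: (2)*(1), {r^1, r^9}: (-sqrt(5)/2 - 1/2)*(1), {r^2, r^8}: (-1/2 + sqrt(5)/2)*(1), {r^3, r^7}: (-1/2 + sqrt(5)/2)*(1), {r^4, r^6}: (-sqrt(5)/2 - 1/2)*(1), {s, sr^2, ...}: (0)*(-1), {sr, sr^3, ...}: (0)*(-1)
so (chi_8 * chi_2) takes values
  {e} -> 2, {r^5} -> 2, {r^1, r^9} -> -sqrt(5)/2 - 1/2, {r^2, r^8} -> -1/2 + sqrt(5)/2, {r^3, r^7} -> -1/2 + sqrt(5)/2, {r^4, r^6} -> -sqrt(5)/2 - 1/2, {s, sr^2, ...} -> 0, {sr, sr^3, ...} -> 0.
Now take the inner product of this character with each irreducible chi from the table, <chi_8*chi_2, chi> = (1/20) sum_C |C| (chi_8*chi_2)(C) conj(chi(C)):
  <chi_8*chi_2, chi_1> = (1/20)[1*(2)*conj(1) + 1*(2)*conj(1) + 2*(-sqrt(5)/2 - 1/2)*conj(1) + 2*(-1/2 + sqrt(5)/2)*conj(1) + 2*(-1/2 + sqrt(5)/2)*conj(1) + 2*(-sqrt(5)/2 - 1/2)*conj(1) + 5*(0)*conj(1) + 5*(0)*conj(1)]
      = (1/20)[(2) + (2) + (-sqrt(5) - 1) + (-1 + sqrt(5)) + (-1 + sqrt(5)) + (-sqrt(5) - 1) + (0) + (0)] = 0/20 = 0
  <chi_8*chi_2, chi_2> = (1/20)[1*(2)*conj(1) + 1*(2)*conj(1) + 2*(-sqrt(5)/2 - 1/2)*conj(1) + 2*(-1/2 + sqrt(5)/2)*conj(1) + 2*(-1/2 + sqrt(5)/2)*conj(1) + 2*(-sqrt(5)/2 - 1/2)*conj(1) + 5*(0)*conj(-1) + 5*(0)*conj(-1)]
      = (1/20)[(2) + (2) + (-sqrt(5) - 1) + (-1 + sqrt(5)) + (-1 + sqrt(5)) + (-sqrt(5) - 1) + (0) + (0)] = 0/20 = 0
  <chi_8*chi_2, chi_3> = (1/20)[1*(2)*conj(1) + 1*(2)*conj(-1) + 2*(-sqrt(5)/2 - 1/2)*conj(-1) + 2*(-1/2 + sqrt(5)/2)*conj(1) + 2*(-1/2 + sqrt(5)/2)*conj(-1) + 2*(-sqrt(5)/2 - 1/2)*conj(1) + 5*(0)*conj(1) + 5*(0)*conj(-1)]
      = (1/20)[(2) + (-2) + (1 + sqrt(5)) + (-1 + sqrt(5)) + (1 - sqrt(5)) + (-sqrt(5) - 1) + (0) + (0)] = 0/20 = 0
  <chi_8*chi_2, chi_4> = (1/20)[1*(2)*conj(1) + 1*(2)*conj(-1) + 2*(-sqrt(5)/2 - 1/2)*conj(-1) + 2*(-1/2 + sqrt(5)/2)*conj(1) + 2*(-1/2 + sqrt(5)/2)*conj(-1) + 2*(-sqrt(5)/2 - 1/2)*conj(1) + 5*(0)*conj(-1) + 5*(0)*conj(1)]
      = (1/20)[(2) + (-2) + (1 + sqrt(5)) + (-1 + sqrt(5)) + (1 - sqrt(5)) + (-sqrt(5) - 1) + (0) + (0)] = 0/20 = 0
  <chi_8*chi_2, chi_5> = (1/20)[1*(2)*conj(2) + 1*(2)*conj(-2) + 2*(-sqrt(5)/2 - 1/2)*conj(1/2 + sqrt(5)/2) + 2*(-1/2 + sqrt(5)/2)*conj(-1/2 + sqrt(5)/2) + 2*(-1/2 + sqrt(5)/2)*conj(1/2 - sqrt(5)/2) + 2*(-sqrt(5)/2 - 1/2)*conj(-sqrt(5)/2 - 1/2) + 5*(0)*conj(0) + 5*(0)*conj(0)]
      = (1/20)[(4) + (-4) + (-3 - sqrt(5)) + (3 - sqrt(5)) + (-3 + sqrt(5)) + (sqrt(5) + 3) + (0) + (0)] = 0/20 = 0
  <chi_8*chi_2, chi_6> = (1/20)[1*(2)*conj(2) + 1*(2)*conj(2) + 2*(-sqrt(5)/2 - 1/2)*conj(-1/2 + sqrt(5)/2) + 2*(-1/2 + sqrt(5)/2)*conj(-sqrt(5)/2 - 1/2) + 2*(-1/2 + sqrt(5)/2)*conj(-sqrt(5)/2 - 1/2) + 2*(-sqrt(5)/2 - 1/2)*conj(-1/2 + sqrt(5)/2) + 5*(0)*conj(0) + 5*(0)*conj(0)]
      = (1/20)[(4) + (4) + (-2) + (-2) + (-2) + (-2) + (0) + (0)] = 0/20 = 0
  <chi_8*chi_2, chi_7> = (1/20)[1*(2)*conj(2) + 1*(2)*conj(-2) + 2*(-sqrt(5)/2 - 1/2)*conj(1/2 - sqrt(5)/2) + 2*(-1/2 + sqrt(5)/2)*conj(-sqrt(5)/2 - 1/2) + 2*(-1/2 + sqrt(5)/2)*conj(1/2 + sqrt(5)/2) + 2*(-sqrt(5)/2 - 1/2)*conj(-1/2 + sqrt(5)/2) + 5*(0)*conj(0) + 5*(0)*conj(0)]
      = (1/20)[(4) + (-4) + (2) + (-2) + (2) + (-2) + (0) + (0)] = 0/20 = 0
  <chi_8*chi_2, chi_8> = (1/20)[1*(2)*conj(2) + 1*(2)*conj(2) + 2*(-sqrt(5)/2 - 1/2)*conj(-sqrt(5)/2 - 1/2) + 2*(-1/2 + sqrt(5)/2)*conj(-1/2 + sqrt(5)/2) + 2*(-1/2 + sqrt(5)/2)*conj(-1/2 + sqrt(5)/2) + 2*(-sqrt(5)/2 - 1/2)*conj(-sqrt(5)/2 - 1/2) + 5*(0)*conj(0) + 5*(0)*conj(0)]
      = (1/20)[(4) + (4) + (sqrt(5) + 3) + (3 - sqrt(5)) + (3 - sqrt(5)) + (sqrt(5) + 3) + (0) + (0)] = 20/20 = 1
Hence the multiplicities are chi_8: 1. Dimension check: dim(chi_8)*dim(chi_2) = 2*1 = 2 and sum (mult * dim) = 1*2 = 2.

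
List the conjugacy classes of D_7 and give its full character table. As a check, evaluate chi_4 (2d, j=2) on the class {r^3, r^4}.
Conjugacy classes: {e} of size 1, {r^1, r^6} of size 2, {r^2, r^5} of size 2, {r^3, r^4} of size 2, {s, sr, ..., sr^6} of size 7.
Character table:
  irrep \ class              {e} (size 1)  {r^1, r^6} (size 2)  {r^2, r^5} (size 2)  {r^3, r^4} (size 2)  {s, sr, ..., sr^6} (size 7)
  chi_1 (triv)               1             1                    1                    1                    1                          
  chi_2 (sign: r->1, s->-1)  1             1                    1                    1                    -1                         
  chi_3 (2d, j=1)            2             2*cos(2*pi/7)        -2*cos(3*pi/7)       -2*cos(pi/7)         0                          
  chi_4 (2d, j=2)            2             -2*cos(3*pi/7)       -2*cos(pi/7)         2*cos(2*pi/7)        0                          
  chi_5 (2d, j=3)            2             -2*cos(pi/7)         2*cos(2*pi/7)        -2*cos(3*pi/7)       0                          

Spot check: chi_4 (2d, j=2) on {r^3, r^4} = 2*cos(2*pi/7).

Derivation: D_7 has order 2*7 = 14 with 5 conjugacy classes, hence 5 irreducibles. Sum of squared dims 1 + 1 + 4 + 4 + 4 = 14 = |G|. Linear characters come from the abelianisation; the 2-dimensional irreps have character r^k -> 2*cos(2*pi*j*k/7), reflections -> 0.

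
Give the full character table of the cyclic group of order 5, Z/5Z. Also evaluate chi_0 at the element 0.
Character table of Z/5Z (irreps indexed chi_0,...,chi_4 with chi_k(m) = zeta_5^(k*m), zeta_5 = exp(2*pi*i/5)):
  irrep \ class  {0} (size 1)  {1} (size 1)    {2} (size 1)    {3} (size 1)    {4} (size 1)  
  chi_0          1             1               1               1               1             
  chi_1          1             exp(2*I*pi/5)   exp(4*I*pi/5)   exp(-4*I*pi/5)  exp(-2*I*pi/5)
  chi_2          1             exp(4*I*pi/5)   exp(-2*I*pi/5)  exp(2*I*pi/5)   exp(-4*I*pi/5)
  chi_3          1             exp(-4*I*pi/5)  exp(2*I*pi/5)   exp(-2*I*pi/5)  exp(4*I*pi/5) 
  chi_4          1             exp(-2*I*pi/5)  exp(-4*I*pi/5)  exp(4*I*pi/5)   exp(2*I*pi/5) 

Spot check: chi_0(0) = zeta_5^(0*0) = zeta_5^0 = 1.

Proof sketch: Z/5Z is abelian, so all 5 irreducible complex representations are 1-dimensional. They are given by chi_k(m) = zeta_5^(k*m) for k = 0,...,4. Row orthogonality: sum_m chi_k(m) conj(chi_l(m)) = 5 * [k = l].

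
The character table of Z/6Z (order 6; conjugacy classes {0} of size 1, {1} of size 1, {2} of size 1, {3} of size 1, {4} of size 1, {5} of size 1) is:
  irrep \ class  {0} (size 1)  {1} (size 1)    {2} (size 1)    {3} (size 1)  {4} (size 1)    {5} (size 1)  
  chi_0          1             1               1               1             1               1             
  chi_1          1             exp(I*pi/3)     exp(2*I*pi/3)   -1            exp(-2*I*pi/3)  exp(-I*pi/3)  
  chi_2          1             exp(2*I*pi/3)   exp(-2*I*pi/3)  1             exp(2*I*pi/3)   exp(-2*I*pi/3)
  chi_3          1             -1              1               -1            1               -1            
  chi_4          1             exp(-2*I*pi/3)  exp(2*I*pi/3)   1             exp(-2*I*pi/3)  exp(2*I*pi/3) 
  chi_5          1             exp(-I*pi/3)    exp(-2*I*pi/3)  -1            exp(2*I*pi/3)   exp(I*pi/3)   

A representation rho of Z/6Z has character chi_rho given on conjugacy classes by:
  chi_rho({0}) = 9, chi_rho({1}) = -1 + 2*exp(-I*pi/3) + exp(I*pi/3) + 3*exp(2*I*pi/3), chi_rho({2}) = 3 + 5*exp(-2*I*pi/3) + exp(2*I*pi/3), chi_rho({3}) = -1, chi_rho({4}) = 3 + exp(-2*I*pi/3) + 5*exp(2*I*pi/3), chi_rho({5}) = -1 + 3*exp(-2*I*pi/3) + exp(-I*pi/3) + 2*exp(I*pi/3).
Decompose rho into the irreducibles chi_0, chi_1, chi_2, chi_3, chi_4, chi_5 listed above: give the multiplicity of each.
Multiplicities: chi_0: 1, chi_1: 1, chi_2: 3, chi_3: 2, chi_4: 0, chi_5: 2.

Why: Use <chi_rho, chi> = (1/|G|) sum_C |C| * chi_rho(C) * conj(chi(C)) with |G| = 6 for each irreducible chi in the table:
  <chi_rho, chi_0> = (1/6)[1*(9)*conj(1) + 1*(-1 + 2*exp(-I*pi/3) + exp(I*pi/3) + 3*exp(2*I*pi/3))*conj(1) + 1*(3 + 5*exp(-2*I*pi/3) + exp(2*I*pi/3))*conj(1) + 1*(-1)*conj(1) + 1*(3 + exp(-2*I*pi/3) + 5*exp(2*I*pi/3))*conj(1) + 1*(-1 + 3*exp(-2*I*pi/3) + exp(-I*pi/3) + 2*exp(I*pi/3))*conj(1)]
      = (1/6)[(9) + (-1 + 2*exp(-I*pi/3) + exp(I*pi/3) + 3*exp(2*I*pi/3)) + (3 + 5*exp(-2*I*pi/3) + exp(2*I*pi/3)) + (-1) + (3 + exp(-2*I*pi/3) + 5*exp(2*I*pi/3)) + (-1 + 3*exp(-2*I*pi/3) + exp(-I*pi/3) + 2*exp(I*pi/3))] = 6/6 = 1
  <chi_rho, chi_1> = (1/6)[1*(9)*conj(1) + 1*(-1 + 2*exp(-I*pi/3) + exp(I*pi/3) + 3*exp(2*I*pi/3))*conj(exp(I*pi/3)) + 1*(3 + 5*exp(-2*I*pi/3) + exp(2*I*pi/3))*conj(exp(2*I*pi/3)) + 1*(-1)*conj(-1) + 1*(3 + exp(-2*I*pi/3) + 5*exp(2*I*pi/3))*conj(exp(-2*I*pi/3)) + 1*(-1 + 3*exp(-2*I*pi/3) + exp(-I*pi/3) + 2*exp(I*pi/3))*conj(exp(-I*pi/3))]
      = (1/6)[(9) + (1 + 2*exp(-2*I*pi/3) - exp(-I*pi/3) + 3*exp(I*pi/3)) + (1 + 3*exp(-2*I*pi/3) + 5*exp(2*I*pi/3)) + (1) + (1 + 5*exp(-2*I*pi/3) + 3*exp(2*I*pi/3)) + (1 + 3*exp(-I*pi/3) - exp(I*pi/3) + 2*exp(2*I*pi/3))] = 6/6 = 1
  <chi_rho, chi_2> = (1/6)[1*(9)*conj(1) + 1*(-1 + 2*exp(-I*pi/3) + exp(I*pi/3) + 3*exp(2*I*pi/3))*conj(exp(2*I*pi/3)) + 1*(3 + 5*exp(-2*I*pi/3) + exp(2*I*pi/3))*conj(exp(-2*I*pi/3)) + 1*(-1)*conj(1) + 1*(3 + exp(-2*I*pi/3) + 5*exp(2*I*pi/3))*conj(exp(2*I*pi/3)) + 1*(-1 + 3*exp(-2*I*pi/3) + exp(-I*pi/3) + 2*exp(I*pi/3))*conj(exp(-2*I*pi/3))]
      = (1/6)[(9) + (2) + (5 + exp(-2*I*pi/3) + 3*exp(2*I*pi/3)) + (-1) + (5 + 3*exp(-2*I*pi/3) + exp(2*I*pi/3)) + (2)] = 18/6 = 3
  <chi_rho, chi_3> = (1/6)[1*(9)*conj(1) + 1*(-1 + 2*exp(-I*pi/3) + exp(I*pi/3) + 3*exp(2*I*pi/3))*conj(-1) + 1*(3 + 5*exp(-2*I*pi/3) + exp(2*I*pi/3))*conj(1) + 1*(-1)*conj(-1) + 1*(3 + exp(-2*I*pi/3) + 5*exp(2*I*pi/3))*conj(1) + 1*(-1 + 3*exp(-2*I*pi/3) + exp(-I*pi/3) + 2*exp(I*pi/3))*conj(-1)]
      = (1/6)[(9) + (1 - 3*exp(2*I*pi/3) - exp(I*pi/3) - 2*exp(-I*pi/3)) + (3 + 5*exp(-2*I*pi/3) + exp(2*I*pi/3)) + (1) + (3 + exp(-2*I*pi/3) + 5*exp(2*I*pi/3)) + (1 - 2*exp(I*pi/3) - exp(-I*pi/3) - 3*exp(-2*I*pi/3))] = 12/6 = 2
  <chi_rho, chi_4> = (1/6)[1*(9)*conj(1) + 1*(-1 + 2*exp(-I*pi/3) + exp(I*pi/3) + 3*exp(2*I*pi/3))*conj(exp(-2*I*pi/3)) + 1*(3 + 5*exp(-2*I*pi/3) + exp(2*I*pi/3))*conj(exp(2*I*pi/3)) + 1*(-1)*conj(1) + 1*(3 + exp(-2*I*pi/3) + 5*exp(2*I*pi/3))*conj(exp(-2*I*pi/3)) + 1*(-1 + 3*exp(-2*I*pi/3) + exp(-I*pi/3) + 2*exp(I*pi/3))*conj(exp(2*I*pi/3))]
      = (1/6)[(9) + (-1 + 3*exp(-2*I*pi/3) - exp(2*I*pi/3) + 2*exp(I*pi/3)) + (1 + 3*exp(-2*I*pi/3) + 5*exp(2*I*pi/3)) + (-1) + (1 + 5*exp(-2*I*pi/3) + 3*exp(2*I*pi/3)) + (-1 + 2*exp(-I*pi/3) - exp(-2*I*pi/3) + 3*exp(2*I*pi/3))] = 0/6 = 0
  <chi_rho, chi_5> = (1/6)[1*(9)*conj(1) + 1*(-1 + 2*exp(-I*pi/3) + exp(I*pi/3) + 3*exp(2*I*pi/3))*conj(exp(-I*pi/3)) + 1*(3 + 5*exp(-2*I*pi/3) + exp(2*I*pi/3))*conj(exp(-2*I*pi/3)) + 1*(-1)*conj(-1) + 1*(3 + exp(-2*I*pi/3) + 5*exp(2*I*pi/3))*conj(exp(2*I*pi/3)) + 1*(-1 + 3*exp(-2*I*pi/3) + exp(-I*pi/3) + 2*exp(I*pi/3))*conj(exp(I*pi/3))]
      = (1/6)[(9) + (-2) + (5 + exp(-2*I*pi/3) + 3*exp(2*I*pi/3)) + (1) + (5 + 3*exp(-2*I*pi/3) + exp(2*I*pi/3)) + (-2)] = 12/6 = 2
(Exp terms are combined using exp(i*s)*conj(exp(i*t)) = exp(i*(s-t)), and sums of them are collapsed using the identity that for every m > 1 the m distinct m-th roots of unity sum to 0, e.g. 1 + exp(2*I*pi/3) + exp(-2*I*pi/3) = 0.)
Dimension check: dim(rho) = sum (mult * dim) = 1*1 + 1*1 + 3*1 + 2*1 + 0*1 + 2*1 = 9 = chi_rho(e) = 9.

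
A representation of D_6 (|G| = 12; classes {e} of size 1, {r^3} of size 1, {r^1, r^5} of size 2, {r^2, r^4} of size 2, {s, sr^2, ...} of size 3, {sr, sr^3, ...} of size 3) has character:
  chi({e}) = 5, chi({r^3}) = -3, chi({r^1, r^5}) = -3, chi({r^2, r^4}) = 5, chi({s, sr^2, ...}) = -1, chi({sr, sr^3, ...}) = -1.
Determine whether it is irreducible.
Not irreducible (reducible): <chi, chi> = 9 > 1.

Justification: <chi, chi> = (1/|G|) sum_C |C| * |chi(C)|^2 = (1/12)[1*|5|^2 + 1*|-3|^2 + 2*|-3|^2 + 2*|5|^2 + 3*|-1|^2 + 3*|-1|^2]
  = (1/12)[(25) + (9) + (18) + (50) + (3) + (3)] = 108/12 = 9.
A character is irreducible iff <chi, chi> = 1, so this representation is reducible.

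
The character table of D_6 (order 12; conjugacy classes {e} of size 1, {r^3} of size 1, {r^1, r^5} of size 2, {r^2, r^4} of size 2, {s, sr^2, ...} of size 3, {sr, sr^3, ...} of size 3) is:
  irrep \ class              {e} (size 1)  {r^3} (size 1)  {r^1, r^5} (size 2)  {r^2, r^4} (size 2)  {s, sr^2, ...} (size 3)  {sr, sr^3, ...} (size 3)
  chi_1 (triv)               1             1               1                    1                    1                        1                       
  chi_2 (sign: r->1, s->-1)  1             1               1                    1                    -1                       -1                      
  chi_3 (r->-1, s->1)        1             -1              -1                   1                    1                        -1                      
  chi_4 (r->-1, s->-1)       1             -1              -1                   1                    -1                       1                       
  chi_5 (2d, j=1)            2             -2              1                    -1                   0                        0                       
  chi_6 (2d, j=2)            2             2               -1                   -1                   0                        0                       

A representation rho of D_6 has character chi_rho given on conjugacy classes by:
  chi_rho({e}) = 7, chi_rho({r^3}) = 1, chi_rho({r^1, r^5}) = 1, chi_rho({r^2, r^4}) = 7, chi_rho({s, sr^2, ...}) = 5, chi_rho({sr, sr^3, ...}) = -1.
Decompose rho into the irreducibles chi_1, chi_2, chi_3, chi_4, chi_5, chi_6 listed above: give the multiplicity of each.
Multiplicities: chi_1: 3, chi_2: 1, chi_3: 3, chi_4: 0, chi_5: 0, chi_6: 0.

Reasoning: Use <chi_rho, chi> = (1/|G|) sum_C |C| * chi_rho(C) * conj(chi(C)) with |G| = 12 for each irreducible chi in the table:
  <chi_rho, chi_1> = (1/12)[1*(7)*conj(1) + 1*(1)*conj(1) + 2*(1)*conj(1) + 2*(7)*conj(1) + 3*(5)*conj(1) + 3*(-1)*conj(1)]
      = (1/12)[(7) + (1) + (2) + (14) + (15) + (-3)] = 36/12 = 3
  <chi_rho, chi_2> = (1/12)[1*(7)*conj(1) + 1*(1)*conj(1) + 2*(1)*conj(1) + 2*(7)*conj(1) + 3*(5)*conj(-1) + 3*(-1)*conj(-1)]
      = (1/12)[(7) + (1) + (2) + (14) + (-15) + (3)] = 12/12 = 1
  <chi_rho, chi_3> = (1/12)[1*(7)*conj(1) + 1*(1)*conj(-1) + 2*(1)*conj(-1) + 2*(7)*conj(1) + 3*(5)*conj(1) + 3*(-1)*conj(-1)]
      = (1/12)[(7) + (-1) + (-2) + (14) + (15) + (3)] = 36/12 = 3
  <chi_rho, chi_4> = (1/12)[1*(7)*conj(1) + 1*(1)*conj(-1) + 2*(1)*conj(-1) + 2*(7)*conj(1) + 3*(5)*conj(-1) + 3*(-1)*conj(1)]
      = (1/12)[(7) + (-1) + (-2) + (14) + (-15) + (-3)] = 0/12 = 0
  <chi_rho, chi_5> = (1/12)[1*(7)*conj(2) + 1*(1)*conj(-2) + 2*(1)*conj(1) + 2*(7)*conj(-1) + 3*(5)*conj(0) + 3*(-1)*conj(0)]
      = (1/12)[(14) + (-2) + (2) + (-14) + (0) + (0)] = 0/12 = 0
  <chi_rho, chi_6> = (1/12)[1*(7)*conj(2) + 1*(1)*conj(2) + 2*(1)*conj(-1) + 2*(7)*conj(-1) + 3*(5)*conj(0) + 3*(-1)*conj(0)]
      = (1/12)[(14) + (2) + (-2) + (-14) + (0) + (0)] = 0/12 = 0
Dimension check: dim(rho) = sum (mult * dim) = 3*1 + 1*1 + 3*1 + 0*1 + 0*2 + 0*2 = 7 = chi_rho(e) = 7.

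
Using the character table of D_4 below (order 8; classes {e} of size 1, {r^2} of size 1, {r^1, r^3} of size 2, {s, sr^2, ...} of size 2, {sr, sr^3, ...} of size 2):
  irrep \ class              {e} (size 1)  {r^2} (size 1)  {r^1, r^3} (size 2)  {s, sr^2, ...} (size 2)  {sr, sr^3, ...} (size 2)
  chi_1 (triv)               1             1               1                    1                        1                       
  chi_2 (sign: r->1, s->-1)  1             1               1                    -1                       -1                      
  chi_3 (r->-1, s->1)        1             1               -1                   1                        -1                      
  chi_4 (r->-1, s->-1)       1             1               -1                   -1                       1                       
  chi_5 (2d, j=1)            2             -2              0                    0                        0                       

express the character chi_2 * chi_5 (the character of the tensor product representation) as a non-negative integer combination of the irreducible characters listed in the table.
chi_2 tensor chi_5 = chi_5 (all other irreducibles have multiplicity 0).

Explanation: The character of a tensor product is the pointwise product (chi_2 * chi_5)(C) = chi_2(C) * chi_5(C):
  {e}: (1)*(2), {r^2}: (1)*(-2), {r^1, r^3}: (1)*(0), {s, sr^2, ...}: (-1)*(0), {sr, sr^3, ...}: (-1)*(0)
so (chi_2 * chi_5) takes values
  {e} -> 2, {r^2} -> -2, {r^1, r^3} -> 0, {s, sr^2, ...} -> 0, {sr, sr^3, ...} -> 0.
Now take the inner product of this character with each irreducible chi from the table, <chi_2*chi_5, chi> = (1/8) sum_C |C| (chi_2*chi_5)(C) conj(chi(C)):
  <chi_2*chi_5, chi_1> = (1/8)[1*(2)*conj(1) + 1*(-2)*conj(1) + 2*(0)*conj(1) + 2*(0)*conj(1) + 2*(0)*conj(1)]
      = (1/8)[(2) + (-2) + (0) + (0) + (0)] = 0/8 = 0
  <chi_2*chi_5, chi_2> = (1/8)[1*(2)*conj(1) + 1*(-2)*conj(1) + 2*(0)*conj(1) + 2*(0)*conj(-1) + 2*(0)*conj(-1)]
      = (1/8)[(2) + (-2) + (0) + (0) + (0)] = 0/8 = 0
  <chi_2*chi_5, chi_3> = (1/8)[1*(2)*conj(1) + 1*(-2)*conj(1) + 2*(0)*conj(-1) + 2*(0)*conj(1) + 2*(0)*conj(-1)]
      = (1/8)[(2) + (-2) + (0) + (0) + (0)] = 0/8 = 0
  <chi_2*chi_5, chi_4> = (1/8)[1*(2)*conj(1) + 1*(-2)*conj(1) + 2*(0)*conj(-1) + 2*(0)*conj(-1) + 2*(0)*conj(1)]
      = (1/8)[(2) + (-2) + (0) + (0) + (0)] = 0/8 = 0
  <chi_2*chi_5, chi_5> = (1/8)[1*(2)*conj(2) + 1*(-2)*conj(-2) + 2*(0)*conj(0) + 2*(0)*conj(0) + 2*(0)*conj(0)]
      = (1/8)[(4) + (4) + (0) + (0) + (0)] = 8/8 = 1
Hence the multiplicities are chi_5: 1. Dimension check: dim(chi_2)*dim(chi_5) = 1*2 = 2 and sum (mult * dim) = 1*2 = 2.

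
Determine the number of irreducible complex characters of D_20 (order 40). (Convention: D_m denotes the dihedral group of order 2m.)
13

Justification: The number of irreducible complex representations of a finite group equals its number of conjugacy classes. D_20 has 13 conjugacy classes (n/2 + 3 for n even), so D_20 (order 40) has exactly 13 irreducible complex representations.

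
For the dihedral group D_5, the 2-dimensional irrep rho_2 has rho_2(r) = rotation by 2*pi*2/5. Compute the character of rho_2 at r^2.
chi_{rho_2}(r^2) = 2*cos(2*pi*2*2/5) = -1/2 + sqrt(5)/2

Justification: rho_2(r^2) is rotation by angle 2*pi*2*2/5, whose trace is 2*cos(2*pi*2*2/5) = -1/2 + sqrt(5)/2.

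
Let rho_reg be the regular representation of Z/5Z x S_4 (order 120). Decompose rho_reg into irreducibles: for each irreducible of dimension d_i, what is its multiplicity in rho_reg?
Each irreducible V_i of dimension d_i appears with multiplicity d_i, i.e. rho_reg = (direct sum over all irreducibles V_i) d_i V_i. The irreducible dimensions for Z/5Z x S_4 are 1, 1, 1, 1, 1, 1, 1, 1, 1, 1, 2, 2, 2, 2, 2, 3, 3, 3, 3, 3, 3, 3, 3, 3, 3: 10 irreducibles of dimension 1, each with multiplicity 1; 5 irreducibles of dimension 2, each with multiplicity 2; 10 irreducibles of dimension 3, each with multiplicity 3. Total dimension 10*1*1 + 5*2*2 + 10*3*3 = 120 = |G|.

Why: General theorem: in the regular representation of a finite group G, each irreducible appears with multiplicity equal to its dimension. Check: dim(rho_reg) = sum d_i^2 = 1 + 1 + 1 + 1 + 1 + 1 + 1 + 1 + 1 + 1 + 4 + 4 + 4 + 4 + 4 + 9 + 9 + 9 + 9 + 9 + 9 + 9 + 9 + 9 + 9 = 120 = |G|.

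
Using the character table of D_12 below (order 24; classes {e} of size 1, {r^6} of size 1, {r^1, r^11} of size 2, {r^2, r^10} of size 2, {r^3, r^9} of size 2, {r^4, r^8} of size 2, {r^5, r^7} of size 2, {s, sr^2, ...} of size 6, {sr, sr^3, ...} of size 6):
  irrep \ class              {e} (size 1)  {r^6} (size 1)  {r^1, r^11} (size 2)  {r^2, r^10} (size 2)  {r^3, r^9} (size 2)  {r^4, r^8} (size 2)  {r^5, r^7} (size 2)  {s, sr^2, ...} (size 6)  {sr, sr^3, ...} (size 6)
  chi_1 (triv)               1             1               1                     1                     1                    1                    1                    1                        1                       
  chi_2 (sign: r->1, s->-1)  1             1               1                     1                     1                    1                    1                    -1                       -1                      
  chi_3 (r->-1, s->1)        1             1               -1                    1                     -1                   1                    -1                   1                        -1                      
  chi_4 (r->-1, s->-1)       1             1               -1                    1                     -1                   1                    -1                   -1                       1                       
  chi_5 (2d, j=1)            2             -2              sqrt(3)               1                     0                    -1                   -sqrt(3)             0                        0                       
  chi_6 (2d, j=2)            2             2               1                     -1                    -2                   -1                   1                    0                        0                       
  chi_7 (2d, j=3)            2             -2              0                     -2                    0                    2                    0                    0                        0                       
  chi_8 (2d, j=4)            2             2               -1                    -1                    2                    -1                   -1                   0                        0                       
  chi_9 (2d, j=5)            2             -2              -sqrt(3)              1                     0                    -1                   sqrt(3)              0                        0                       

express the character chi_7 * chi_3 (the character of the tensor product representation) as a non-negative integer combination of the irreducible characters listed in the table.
chi_7 tensor chi_3 = chi_7 (all other irreducibles have multiplicity 0).

Reasoning: The character of a tensor product is the pointwise product (chi_7 * chi_3)(C) = chi_7(C) * chi_3(C):
  {e}: (2)*(1), {r^6}: (-2)*(1), {r^1, r^11}: (0)*(-1), {r^2, r^10}: (-2)*(1), {r^3, r^9}: (0)*(-1), {r^4, r^8}: (2)*(1), {r^5, r^7}: (0)*(-1), {s, sr^2, ...}: (0)*(1), {sr, sr^3, ...}: (0)*(-1)
so (chi_7 * chi_3) takes values
  {e} -> 2, {r^6} -> -2, {r^1, r^11} -> 0, {r^2, r^10} -> -2, {r^3, r^9} -> 0, {r^4, r^8} -> 2, {r^5, r^7} -> 0, {s, sr^2, ...} -> 0, {sr, sr^3, ...} -> 0.
Now take the inner product of this character with each irreducible chi from the table, <chi_7*chi_3, chi> = (1/24) sum_C |C| (chi_7*chi_3)(C) conj(chi(C)):
  <chi_7*chi_3, chi_1> = (1/24)[1*(2)*conj(1) + 1*(-2)*conj(1) + 2*(0)*conj(1) + 2*(-2)*conj(1) + 2*(0)*conj(1) + 2*(2)*conj(1) + 2*(0)*conj(1) + 6*(0)*conj(1) + 6*(0)*conj(1)]
      = (1/24)[(2) + (-2) + (0) + (-4) + (0) + (4) + (0) + (0) + (0)] = 0/24 = 0
  <chi_7*chi_3, chi_2> = (1/24)[1*(2)*conj(1) + 1*(-2)*conj(1) + 2*(0)*conj(1) + 2*(-2)*conj(1) + 2*(0)*conj(1) + 2*(2)*conj(1) + 2*(0)*conj(1) + 6*(0)*conj(-1) + 6*(0)*conj(-1)]
      = (1/24)[(2) + (-2) + (0) + (-4) + (0) + (4) + (0) + (0) + (0)] = 0/24 = 0
  <chi_7*chi_3, chi_3> = (1/24)[1*(2)*conj(1) + 1*(-2)*conj(1) + 2*(0)*conj(-1) + 2*(-2)*conj(1) + 2*(0)*conj(-1) + 2*(2)*conj(1) + 2*(0)*conj(-1) + 6*(0)*conj(1) + 6*(0)*conj(-1)]
      = (1/24)[(2) + (-2) + (0) + (-4) + (0) + (4) + (0) + (0) + (0)] = 0/24 = 0
  <chi_7*chi_3, chi_4> = (1/24)[1*(2)*conj(1) + 1*(-2)*conj(1) + 2*(0)*conj(-1) + 2*(-2)*conj(1) + 2*(0)*conj(-1) + 2*(2)*conj(1) + 2*(0)*conj(-1) + 6*(0)*conj(-1) + 6*(0)*conj(1)]
      = (1/24)[(2) + (-2) + (0) + (-4) + (0) + (4) + (0) + (0) + (0)] = 0/24 = 0
  <chi_7*chi_3, chi_5> = (1/24)[1*(2)*conj(2) + 1*(-2)*conj(-2) + 2*(0)*conj(sqrt(3)) + 2*(-2)*conj(1) + 2*(0)*conj(0) + 2*(2)*conj(-1) + 2*(0)*conj(-sqrt(3)) + 6*(0)*conj(0) + 6*(0)*conj(0)]
      = (1/24)[(4) + (4) + (0) + (-4) + (0) + (-4) + (0) + (0) + (0)] = 0/24 = 0
  <chi_7*chi_3, chi_6> = (1/24)[1*(2)*conj(2) + 1*(-2)*conj(2) + 2*(0)*conj(1) + 2*(-2)*conj(-1) + 2*(0)*conj(-2) + 2*(2)*conj(-1) + 2*(0)*conj(1) + 6*(0)*conj(0) + 6*(0)*conj(0)]
      = (1/24)[(4) + (-4) + (0) + (4) + (0) + (-4) + (0) + (0) + (0)] = 0/24 = 0
  <chi_7*chi_3, chi_7> = (1/24)[1*(2)*conj(2) + 1*(-2)*conj(-2) + 2*(0)*conj(0) + 2*(-2)*conj(-2) + 2*(0)*conj(0) + 2*(2)*conj(2) + 2*(0)*conj(0) + 6*(0)*conj(0) + 6*(0)*conj(0)]
      = (1/24)[(4) + (4) + (0) + (8) + (0) + (8) + (0) + (0) + (0)] = 24/24 = 1
  <chi_7*chi_3, chi_8> = (1/24)[1*(2)*conj(2) + 1*(-2)*conj(2) + 2*(0)*conj(-1) + 2*(-2)*conj(-1) + 2*(0)*conj(2) + 2*(2)*conj(-1) + 2*(0)*conj(-1) + 6*(0)*conj(0) + 6*(0)*conj(0)]
      = (1/24)[(4) + (-4) + (0) + (4) + (0) + (-4) + (0) + (0) + (0)] = 0/24 = 0
  <chi_7*chi_3, chi_9> = (1/24)[1*(2)*conj(2) + 1*(-2)*conj(-2) + 2*(0)*conj(-sqrt(3)) + 2*(-2)*conj(1) + 2*(0)*conj(0) + 2*(2)*conj(-1) + 2*(0)*conj(sqrt(3)) + 6*(0)*conj(0) + 6*(0)*conj(0)]
      = (1/24)[(4) + (4) + (0) + (-4) + (0) + (-4) + (0) + (0) + (0)] = 0/24 = 0
Hence the multiplicities are chi_7: 1. Dimension check: dim(chi_7)*dim(chi_3) = 2*1 = 2 and sum (mult * dim) = 1*2 = 2.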